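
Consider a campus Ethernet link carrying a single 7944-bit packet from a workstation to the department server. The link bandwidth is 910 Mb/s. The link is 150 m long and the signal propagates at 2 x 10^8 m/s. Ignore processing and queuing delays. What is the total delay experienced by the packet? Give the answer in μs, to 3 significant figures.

Transmission delay = L/R = 7944 / 910000000 = 8.72967 μs.
Propagation delay = d/s = 150 m / 200000000 m/s = 0.75 μs.
Total = 9.48 μs.

9.48 μs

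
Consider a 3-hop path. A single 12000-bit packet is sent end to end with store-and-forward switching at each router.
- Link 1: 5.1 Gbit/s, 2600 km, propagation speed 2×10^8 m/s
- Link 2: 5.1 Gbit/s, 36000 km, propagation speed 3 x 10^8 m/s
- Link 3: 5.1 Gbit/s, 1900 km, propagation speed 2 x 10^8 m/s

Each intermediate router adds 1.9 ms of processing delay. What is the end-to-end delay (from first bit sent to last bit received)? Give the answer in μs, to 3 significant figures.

Transmission delay per hop = L/R = 12000/5100000000 = 2.35294 μs; 3 hops → 7.05882 μs.
Propagation delays (d/s per hop): 13000, 120000, 9500 μs; sum = 142500 μs.
Processing at 2 router(s): 2 × 1.9 ms = 3800 μs.
End-to-end = 146000 μs.

146000 μs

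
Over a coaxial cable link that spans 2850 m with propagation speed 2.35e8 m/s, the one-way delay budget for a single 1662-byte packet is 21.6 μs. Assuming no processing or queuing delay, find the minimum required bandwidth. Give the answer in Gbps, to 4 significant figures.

1.404 Gbps

L = 13296 bits.
Propagation delay = 2850 / 235000000 = 12.1277 μs.
Transmission budget = 21.6 − 12.1277 = 9.47234 μs.
R ≥ L / t_tx = 13296 bits / 9.47234e-06 s = 1.404 Gbps.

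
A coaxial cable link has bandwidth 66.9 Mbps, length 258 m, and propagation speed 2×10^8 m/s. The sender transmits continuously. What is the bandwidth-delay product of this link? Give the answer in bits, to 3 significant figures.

86.3 bits

Propagation delay = 258 / 200000000 = 1.29e-06 s.
BDP = R × t_prop = 6.69e+07 × 1.29e-06 = 86.301 bits.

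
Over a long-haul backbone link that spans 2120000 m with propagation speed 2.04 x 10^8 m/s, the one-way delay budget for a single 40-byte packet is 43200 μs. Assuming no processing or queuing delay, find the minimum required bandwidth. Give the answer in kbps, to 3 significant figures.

9.75 kbps

L = 320 bits.
Propagation delay = 2120000 / 204000000 = 10392.2 μs.
Transmission budget = 43200 − 10392.2 = 32807.8 μs.
R ≥ L / t_tx = 320 bits / 0.0328078 s = 9.75 kbps.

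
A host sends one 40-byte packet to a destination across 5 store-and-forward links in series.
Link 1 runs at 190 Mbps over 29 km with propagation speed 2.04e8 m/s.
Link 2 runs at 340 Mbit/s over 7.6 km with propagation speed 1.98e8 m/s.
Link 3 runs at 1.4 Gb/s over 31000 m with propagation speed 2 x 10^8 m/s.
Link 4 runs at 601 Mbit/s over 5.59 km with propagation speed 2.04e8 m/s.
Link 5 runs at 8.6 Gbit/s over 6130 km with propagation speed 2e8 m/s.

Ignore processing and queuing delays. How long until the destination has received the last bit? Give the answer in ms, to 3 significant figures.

L = 40 × 8 = 320 bits.
Transmission delays (L/R per hop): 0.00168421, 0.000941176, 0.000228571, 0.000532446, 3.72093e-05 ms; sum = 0.00342361 ms.
Propagation delays (d/s per hop): 0.142157, 0.0383838, 0.155, 0.027402, 30.65 ms; sum = 31.0129 ms.
End-to-end = 31.0 ms.

31.0 ms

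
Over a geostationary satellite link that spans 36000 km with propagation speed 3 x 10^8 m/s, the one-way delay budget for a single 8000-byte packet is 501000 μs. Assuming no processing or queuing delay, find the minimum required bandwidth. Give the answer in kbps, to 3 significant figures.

168 kbps

L = 64000 bits.
Propagation delay = 36000000 / 300000000 = 120000 μs.
Transmission budget = 501000 − 120000 = 381000 μs.
R ≥ L / t_tx = 64000 bits / 0.381 s = 168 kbps.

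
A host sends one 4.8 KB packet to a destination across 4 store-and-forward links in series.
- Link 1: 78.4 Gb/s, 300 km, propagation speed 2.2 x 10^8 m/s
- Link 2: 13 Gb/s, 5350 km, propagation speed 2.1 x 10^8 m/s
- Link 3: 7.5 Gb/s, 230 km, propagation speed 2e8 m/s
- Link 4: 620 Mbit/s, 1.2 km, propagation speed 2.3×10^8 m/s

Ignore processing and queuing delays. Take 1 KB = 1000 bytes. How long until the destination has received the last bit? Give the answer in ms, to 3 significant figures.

L = 38400 bits.
Transmission delays (L/R per hop): 0.000489796, 0.00295385, 0.00512, 0.0619355 ms; sum = 0.0704991 ms.
Propagation delays (d/s per hop): 1.36364, 25.4762, 1.15, 0.00521739 ms; sum = 27.995 ms.
End-to-end = 28.1 ms.

28.1 ms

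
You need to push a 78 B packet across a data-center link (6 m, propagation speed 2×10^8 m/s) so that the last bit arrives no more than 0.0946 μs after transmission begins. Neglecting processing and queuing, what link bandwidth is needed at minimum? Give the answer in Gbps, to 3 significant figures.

L = 624 bits.
Propagation delay = 6 / 200000000 = 0.03 μs.
Transmission budget = 0.0946 − 0.03 = 0.0646 μs.
R ≥ L / t_tx = 624 bits / 6.46e-08 s = 9.66 Gbps.

9.66 Gbps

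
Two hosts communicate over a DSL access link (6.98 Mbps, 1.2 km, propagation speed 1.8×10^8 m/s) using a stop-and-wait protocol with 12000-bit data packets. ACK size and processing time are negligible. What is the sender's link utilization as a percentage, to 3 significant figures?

t_tx = L/R = 12000/6980000 = 0.0017192 s.
t_prop = 1200/180000000 = 6.66667e-06 s; RTT = 1.33333e-05 s.
Cycle = t_tx + RTT = 0.00173253 s.
Utilization = t_tx / cycle = 0.0017192/0.00173253 = 99.2 %.

99.2 %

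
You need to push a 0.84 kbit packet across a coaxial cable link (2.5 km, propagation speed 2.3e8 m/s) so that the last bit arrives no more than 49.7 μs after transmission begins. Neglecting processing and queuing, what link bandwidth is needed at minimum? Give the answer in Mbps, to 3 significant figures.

21.6 Mbps

Propagation delay = 2500 / 2.3e+08 = 10.8696 μs.
Transmission budget = 49.7 − 10.8696 = 38.8304 μs.
R ≥ L / t_tx = 840 bits / 3.88304e-05 s = 21.6 Mbps.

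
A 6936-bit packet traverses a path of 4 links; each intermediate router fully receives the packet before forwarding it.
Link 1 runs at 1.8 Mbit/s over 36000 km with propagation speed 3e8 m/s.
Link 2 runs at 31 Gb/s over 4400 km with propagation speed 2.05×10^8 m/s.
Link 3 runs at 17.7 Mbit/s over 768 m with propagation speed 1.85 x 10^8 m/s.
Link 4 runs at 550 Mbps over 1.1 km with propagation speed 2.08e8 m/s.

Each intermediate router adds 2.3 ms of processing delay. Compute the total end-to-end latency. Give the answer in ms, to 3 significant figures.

Transmission delays (L/R per hop): 3.85333, 0.000223742, 0.391864, 0.0126109 ms; sum = 4.25803 ms.
Propagation delays (d/s per hop): 120, 21.4634, 0.00415135, 0.00528846 ms; sum = 141.473 ms.
Processing at 3 router(s): 3 × 2.3 ms = 6.9 ms.
End-to-end = 153 ms.

153 ms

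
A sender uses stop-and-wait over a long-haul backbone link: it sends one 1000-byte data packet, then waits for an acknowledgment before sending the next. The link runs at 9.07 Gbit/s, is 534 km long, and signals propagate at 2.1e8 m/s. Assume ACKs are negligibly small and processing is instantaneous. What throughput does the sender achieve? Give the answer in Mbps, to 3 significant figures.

1.57 Mbps

t_tx = L/R = 8000/9070000000 = 8.82029e-07 s.
t_prop = 534000/210000000 = 0.00254286 s; RTT = 0.00508571 s.
Cycle = t_tx + RTT = 0.0050866 s.
Throughput = L / cycle = 8000 / 0.0050866 = 1.57 Mbps.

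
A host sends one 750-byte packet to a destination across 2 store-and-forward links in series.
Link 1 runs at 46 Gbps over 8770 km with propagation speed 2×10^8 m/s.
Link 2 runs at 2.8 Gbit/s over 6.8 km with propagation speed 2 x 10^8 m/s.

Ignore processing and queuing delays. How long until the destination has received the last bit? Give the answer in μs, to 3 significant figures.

L = 750 × 8 = 6000 bits.
Transmission delays (L/R per hop): 0.130435, 2.14286 μs; sum = 2.27329 μs.
Propagation delays (d/s per hop): 43850, 34 μs; sum = 43884 μs.
End-to-end = 43900 μs.

43900 μs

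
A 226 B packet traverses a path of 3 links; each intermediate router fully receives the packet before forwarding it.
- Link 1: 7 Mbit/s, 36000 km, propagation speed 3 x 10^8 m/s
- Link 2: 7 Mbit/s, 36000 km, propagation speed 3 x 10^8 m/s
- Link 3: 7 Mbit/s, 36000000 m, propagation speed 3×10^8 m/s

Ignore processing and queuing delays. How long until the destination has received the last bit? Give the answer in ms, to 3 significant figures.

L = 226 × 8 = 1808 bits.
Transmission delay per hop = L/R = 1808/7000000 = 0.258286 ms; 3 hops → 0.774857 ms.
Propagation delays (d/s per hop): 120, 120, 120 ms; sum = 360 ms.
End-to-end = 361 ms.

361 ms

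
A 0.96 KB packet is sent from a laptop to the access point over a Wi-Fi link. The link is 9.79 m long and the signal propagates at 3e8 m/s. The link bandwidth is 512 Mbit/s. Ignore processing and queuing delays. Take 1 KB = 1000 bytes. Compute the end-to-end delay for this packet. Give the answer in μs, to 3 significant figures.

15.0 μs

L = 7680 bits.
Transmission delay = L/R = 7680 / 512000000 = 15 μs.
Propagation delay = d/s = 9.79 m / 300000000 m/s = 0.0326333 μs.
Total = 15.0 μs.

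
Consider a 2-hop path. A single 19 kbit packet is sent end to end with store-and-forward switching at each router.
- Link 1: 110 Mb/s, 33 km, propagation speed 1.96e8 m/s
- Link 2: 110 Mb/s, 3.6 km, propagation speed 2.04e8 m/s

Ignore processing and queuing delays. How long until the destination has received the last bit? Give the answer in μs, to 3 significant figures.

531 μs

L = 19000 bits.
Transmission delay per hop = L/R = 19000/110000000 = 172.727 μs; 2 hops → 345.455 μs.
Propagation delays (d/s per hop): 168.367, 17.6471 μs; sum = 186.014 μs.
End-to-end = 531 μs.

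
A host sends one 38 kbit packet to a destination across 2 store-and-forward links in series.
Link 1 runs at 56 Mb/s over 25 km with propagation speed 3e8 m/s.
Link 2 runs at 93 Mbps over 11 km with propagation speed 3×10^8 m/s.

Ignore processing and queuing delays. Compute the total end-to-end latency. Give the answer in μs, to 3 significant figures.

L = 38000 bits.
Transmission delays (L/R per hop): 678.571, 408.602 μs; sum = 1087.17 μs.
Propagation delays (d/s per hop): 83.3333, 36.6667 μs; sum = 120 μs.
End-to-end = 1210 μs.

1210 μs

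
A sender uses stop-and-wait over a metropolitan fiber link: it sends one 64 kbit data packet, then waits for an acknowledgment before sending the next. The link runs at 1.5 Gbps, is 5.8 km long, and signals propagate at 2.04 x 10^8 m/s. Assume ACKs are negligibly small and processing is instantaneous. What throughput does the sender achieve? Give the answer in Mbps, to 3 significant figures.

t_tx = L/R = 64000/1500000000 = 4.26667e-05 s.
t_prop = 5800/204000000 = 2.84314e-05 s; RTT = 5.68627e-05 s.
Cycle = t_tx + RTT = 9.95294e-05 s.
Throughput = L / cycle = 64000 / 9.95294e-05 = 643 Mbps.

643 Mbps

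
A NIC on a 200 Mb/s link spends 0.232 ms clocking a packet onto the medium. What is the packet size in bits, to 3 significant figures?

46400 bits

L = R × t_tx = 200000000 b/s × 0.000232 s = 46400 bits.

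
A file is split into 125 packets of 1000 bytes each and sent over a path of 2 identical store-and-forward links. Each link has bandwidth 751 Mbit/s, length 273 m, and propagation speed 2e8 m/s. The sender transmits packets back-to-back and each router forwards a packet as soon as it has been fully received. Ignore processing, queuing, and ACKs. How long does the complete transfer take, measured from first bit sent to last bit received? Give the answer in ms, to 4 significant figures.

Per-hop transmission t_tx = L/R = 8000/751000000 = 0.0106525 ms.
Per-hop propagation t_prop = 273/200000000 = 0.001365 ms.
Pipeline fill: first packet needs 2·t_tx to clear all hops; remaining 124 packets each add one t_tx.
Total = (2+125-1)·t_tx + 2·t_prop = 126·0.0106525 + 2·0.001365 = 1.345 ms.

1.345 ms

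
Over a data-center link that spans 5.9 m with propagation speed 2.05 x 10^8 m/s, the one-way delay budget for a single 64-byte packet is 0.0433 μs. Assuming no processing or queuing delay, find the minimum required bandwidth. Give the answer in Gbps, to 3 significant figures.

L = 512 bits.
Propagation delay = 5.9 / 2.05e+08 = 0.0287805 μs.
Transmission budget = 0.0433 − 0.0287805 = 0.0145195 μs.
R ≥ L / t_tx = 512 bits / 1.45195e-08 s = 35.3 Gbps.

35.3 Gbps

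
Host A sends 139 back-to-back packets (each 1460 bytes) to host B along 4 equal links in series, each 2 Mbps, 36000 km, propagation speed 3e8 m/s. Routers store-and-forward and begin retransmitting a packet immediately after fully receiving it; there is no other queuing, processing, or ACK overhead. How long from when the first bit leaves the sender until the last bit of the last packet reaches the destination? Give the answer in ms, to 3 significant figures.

1310 ms

Per-hop transmission t_tx = L/R = 11680/2000000 = 5.84 ms.
Per-hop propagation t_prop = 36000000/300000000 = 120 ms.
Pipeline fill: first packet needs 4·t_tx to clear all hops; remaining 138 packets each add one t_tx.
Total = (4+139-1)·t_tx + 4·t_prop = 142·5.84 + 4·120 = 1310 ms.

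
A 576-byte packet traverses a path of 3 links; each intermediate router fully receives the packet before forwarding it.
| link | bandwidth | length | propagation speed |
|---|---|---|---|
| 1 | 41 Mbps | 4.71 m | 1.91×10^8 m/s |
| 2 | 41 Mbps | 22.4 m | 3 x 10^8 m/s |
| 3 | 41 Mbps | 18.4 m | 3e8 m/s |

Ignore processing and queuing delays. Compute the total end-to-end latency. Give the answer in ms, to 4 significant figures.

L = 576 × 8 = 4608 bits.
Transmission delay per hop = L/R = 4608/41000000 = 0.11239 ms; 3 hops → 0.337171 ms.
Propagation delays (d/s per hop): 2.46597e-05, 7.46667e-05, 6.13333e-05 ms; sum = 0.00016066 ms.
End-to-end = 0.3373 ms.

0.3373 ms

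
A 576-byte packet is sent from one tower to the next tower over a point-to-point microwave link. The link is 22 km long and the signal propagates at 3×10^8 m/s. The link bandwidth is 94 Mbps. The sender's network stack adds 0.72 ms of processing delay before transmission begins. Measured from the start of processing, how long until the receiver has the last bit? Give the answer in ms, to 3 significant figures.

0.842 ms

L = 576 × 8 = 4608 bits.
Transmission delay = L/R = 4608 / 94000000 = 0.0490213 ms.
Propagation delay = d/s = 22000 m / 300000000 m/s = 0.0733333 ms.
Plus processing delay 0.72 ms = 0.72 ms.
Total = 0.842 ms.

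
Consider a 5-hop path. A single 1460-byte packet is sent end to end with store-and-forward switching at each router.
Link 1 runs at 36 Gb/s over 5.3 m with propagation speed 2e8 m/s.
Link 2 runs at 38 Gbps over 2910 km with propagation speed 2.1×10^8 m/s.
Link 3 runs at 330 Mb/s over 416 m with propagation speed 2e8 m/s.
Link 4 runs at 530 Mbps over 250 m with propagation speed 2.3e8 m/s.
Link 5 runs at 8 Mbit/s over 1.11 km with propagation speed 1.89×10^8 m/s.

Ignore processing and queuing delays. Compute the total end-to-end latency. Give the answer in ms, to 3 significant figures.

L = 1460 × 8 = 11680 bits.
Transmission delays (L/R per hop): 0.000324444, 0.000307368, 0.0353939, 0.0220377, 1.46 ms; sum = 1.51806 ms.
Propagation delays (d/s per hop): 2.65e-05, 13.8571, 0.00208, 0.00108696, 0.00587302 ms; sum = 13.8662 ms.
End-to-end = 15.4 ms.

15.4 ms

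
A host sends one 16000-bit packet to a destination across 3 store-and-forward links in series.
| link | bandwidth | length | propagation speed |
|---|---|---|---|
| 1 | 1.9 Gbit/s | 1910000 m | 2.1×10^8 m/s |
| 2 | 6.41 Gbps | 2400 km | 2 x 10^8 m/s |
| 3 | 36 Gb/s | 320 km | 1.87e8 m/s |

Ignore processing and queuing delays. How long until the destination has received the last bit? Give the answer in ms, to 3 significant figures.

22.8 ms

Transmission delays (L/R per hop): 0.00842105, 0.0024961, 0.000444444 ms; sum = 0.0113616 ms.
Propagation delays (d/s per hop): 9.09524, 12, 1.71123 ms; sum = 22.8065 ms.
End-to-end = 22.8 ms.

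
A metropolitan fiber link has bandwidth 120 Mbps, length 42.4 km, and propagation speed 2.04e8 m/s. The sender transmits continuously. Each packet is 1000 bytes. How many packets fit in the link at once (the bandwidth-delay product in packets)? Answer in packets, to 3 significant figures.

3.12 packets

Propagation delay = 42400 / 204000000 = 0.000207843 s.
BDP = R × t_prop = 120000000 × 0.000207843 = 24941.2 bits.
In packets of 8000 bits: 3.12 packets.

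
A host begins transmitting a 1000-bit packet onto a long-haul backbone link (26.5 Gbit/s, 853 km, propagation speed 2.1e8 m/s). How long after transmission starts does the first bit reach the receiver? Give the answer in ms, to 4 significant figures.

First bit experiences only propagation delay: d/s = 853000/210000000 = 4.062 ms.

4.062 ms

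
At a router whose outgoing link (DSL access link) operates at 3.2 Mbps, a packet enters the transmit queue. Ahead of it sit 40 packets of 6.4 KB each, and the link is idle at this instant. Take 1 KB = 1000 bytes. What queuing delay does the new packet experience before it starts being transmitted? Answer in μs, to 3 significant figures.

Each queued packet: L/R = 51200/3200000 = 16000 μs.
40 queued → 640000 μs.
Queuing delay = 640000 μs.

640000 μs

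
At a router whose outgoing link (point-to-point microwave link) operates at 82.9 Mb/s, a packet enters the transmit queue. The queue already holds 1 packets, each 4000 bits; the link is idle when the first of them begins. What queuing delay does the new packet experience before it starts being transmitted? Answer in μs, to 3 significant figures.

48.3 μs

Each queued packet: L/R = 4000/82900000 = 48.2509 μs.
1 queued → 48.2509 μs.
Queuing delay = 48.3 μs.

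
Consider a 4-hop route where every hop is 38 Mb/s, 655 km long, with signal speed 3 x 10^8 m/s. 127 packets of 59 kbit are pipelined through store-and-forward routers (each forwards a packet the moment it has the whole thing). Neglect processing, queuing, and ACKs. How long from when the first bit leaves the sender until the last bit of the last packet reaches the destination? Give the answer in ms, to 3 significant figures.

Per-hop transmission t_tx = L/R = 59000/38000000 = 1.55263 ms.
Per-hop propagation t_prop = 655000/300000000 = 2.18333 ms.
Pipeline fill: first packet needs 4·t_tx to clear all hops; remaining 126 packets each add one t_tx.
Total = (4+127-1)·t_tx + 4·t_prop = 130·1.55263 + 4·2.18333 = 211 ms.

211 ms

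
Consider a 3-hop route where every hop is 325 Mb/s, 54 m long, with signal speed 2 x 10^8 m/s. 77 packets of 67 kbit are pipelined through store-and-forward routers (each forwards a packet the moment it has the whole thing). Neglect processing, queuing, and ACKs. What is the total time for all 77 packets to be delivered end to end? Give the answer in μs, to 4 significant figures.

16290 μs

Per-hop transmission t_tx = L/R = 67000/325000000 = 206.154 μs.
Per-hop propagation t_prop = 54/200000000 = 0.27 μs.
Pipeline fill: first packet needs 3·t_tx to clear all hops; remaining 76 packets each add one t_tx.
Total = (3+77-1)·t_tx + 3·t_prop = 79·206.154 + 3·0.27 = 16290 μs.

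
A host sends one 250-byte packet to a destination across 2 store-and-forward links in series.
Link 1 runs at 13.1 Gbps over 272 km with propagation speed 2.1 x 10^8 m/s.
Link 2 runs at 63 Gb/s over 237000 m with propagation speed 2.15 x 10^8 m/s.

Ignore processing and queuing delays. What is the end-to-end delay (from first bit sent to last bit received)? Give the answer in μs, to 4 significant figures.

2398 μs

L = 250 × 8 = 2000 bits.
Transmission delays (L/R per hop): 0.152672, 0.031746 μs; sum = 0.184418 μs.
Propagation delays (d/s per hop): 1295.24, 1102.33 μs; sum = 2397.56 μs.
End-to-end = 2398 μs.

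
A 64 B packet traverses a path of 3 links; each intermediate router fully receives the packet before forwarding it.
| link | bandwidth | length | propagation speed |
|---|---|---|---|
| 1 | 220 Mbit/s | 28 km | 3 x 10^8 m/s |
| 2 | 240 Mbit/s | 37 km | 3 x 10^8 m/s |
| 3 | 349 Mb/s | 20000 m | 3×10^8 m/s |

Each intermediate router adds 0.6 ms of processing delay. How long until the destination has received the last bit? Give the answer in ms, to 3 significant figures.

1.49 ms

L = 64 × 8 = 512 bits.
Transmission delays (L/R per hop): 0.00232727, 0.00213333, 0.00146705 ms; sum = 0.00592765 ms.
Propagation delays (d/s per hop): 0.0933333, 0.123333, 0.0666667 ms; sum = 0.283333 ms.
Processing at 2 router(s): 2 × 0.6 ms = 1.2 ms.
End-to-end = 1.49 ms.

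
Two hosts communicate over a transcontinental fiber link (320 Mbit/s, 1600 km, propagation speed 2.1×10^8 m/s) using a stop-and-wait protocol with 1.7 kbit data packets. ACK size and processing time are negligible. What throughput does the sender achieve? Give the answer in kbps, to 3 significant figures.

t_tx = L/R = 1700/320000000 = 5.3125e-06 s.
t_prop = 1600000/210000000 = 0.00761905 s; RTT = 0.0152381 s.
Cycle = t_tx + RTT = 0.0152434 s.
Throughput = L / cycle = 1700 / 0.0152434 = 112 kbps.

112 kbps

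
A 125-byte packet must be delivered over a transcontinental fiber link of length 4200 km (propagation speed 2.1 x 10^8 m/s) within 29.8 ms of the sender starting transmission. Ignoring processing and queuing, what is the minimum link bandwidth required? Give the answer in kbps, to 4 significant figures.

102.0 kbps

L = 1000 bits.
Propagation delay = 4200000 / 210000000 = 20 ms.
Transmission budget = 29.8 − 20 = 9.8 ms.
R ≥ L / t_tx = 1000 bits / 0.0098 s = 102.0 kbps.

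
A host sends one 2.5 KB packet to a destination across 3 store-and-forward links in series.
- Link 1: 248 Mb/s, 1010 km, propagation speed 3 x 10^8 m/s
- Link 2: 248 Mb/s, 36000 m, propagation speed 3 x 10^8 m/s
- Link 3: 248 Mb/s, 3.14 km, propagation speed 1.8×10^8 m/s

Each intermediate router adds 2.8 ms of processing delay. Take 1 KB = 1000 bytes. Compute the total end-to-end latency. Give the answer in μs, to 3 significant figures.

L = 20000 bits.
Transmission delay per hop = L/R = 20000/248000000 = 80.6452 μs; 3 hops → 241.935 μs.
Propagation delays (d/s per hop): 3366.67, 120, 17.4444 μs; sum = 3504.11 μs.
Processing at 2 router(s): 2 × 2.8 ms = 5600 μs.
End-to-end = 9350 μs.

9350 μs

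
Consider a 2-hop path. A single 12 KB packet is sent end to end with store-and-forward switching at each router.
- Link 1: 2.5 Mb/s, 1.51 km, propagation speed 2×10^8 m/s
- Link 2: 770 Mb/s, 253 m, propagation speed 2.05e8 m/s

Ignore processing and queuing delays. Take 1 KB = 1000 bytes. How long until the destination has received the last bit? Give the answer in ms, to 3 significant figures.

38.5 ms

L = 96000 bits.
Transmission delays (L/R per hop): 38.4, 0.124675 ms; sum = 38.5247 ms.
Propagation delays (d/s per hop): 0.00755, 0.00123415 ms; sum = 0.00878415 ms.
End-to-end = 38.5 ms.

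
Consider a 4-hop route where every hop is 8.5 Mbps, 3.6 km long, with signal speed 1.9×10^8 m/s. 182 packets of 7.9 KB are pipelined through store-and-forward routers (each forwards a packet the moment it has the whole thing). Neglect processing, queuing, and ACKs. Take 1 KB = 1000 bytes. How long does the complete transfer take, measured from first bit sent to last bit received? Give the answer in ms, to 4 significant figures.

1376 ms

Per-hop transmission t_tx = L/R = 63200/8500000 = 7.43529 ms.
Per-hop propagation t_prop = 3600/190000000 = 0.0189474 ms.
Pipeline fill: first packet needs 4·t_tx to clear all hops; remaining 181 packets each add one t_tx.
Total = (4+182-1)·t_tx + 4·t_prop = 185·7.43529 + 4·0.0189474 = 1376 ms.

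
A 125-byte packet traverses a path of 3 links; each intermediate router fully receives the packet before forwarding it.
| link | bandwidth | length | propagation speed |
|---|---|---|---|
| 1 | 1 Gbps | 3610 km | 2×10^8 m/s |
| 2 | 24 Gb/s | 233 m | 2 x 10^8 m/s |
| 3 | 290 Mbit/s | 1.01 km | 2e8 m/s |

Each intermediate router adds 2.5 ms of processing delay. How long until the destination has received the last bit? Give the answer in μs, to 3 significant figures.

L = 125 × 8 = 1000 bits.
Transmission delays (L/R per hop): 1, 0.0416667, 3.44828 μs; sum = 4.48994 μs.
Propagation delays (d/s per hop): 18050, 1.165, 5.05 μs; sum = 18056.2 μs.
Processing at 2 router(s): 2 × 2.5 ms = 5000 μs.
End-to-end = 23100 μs.

23100 μs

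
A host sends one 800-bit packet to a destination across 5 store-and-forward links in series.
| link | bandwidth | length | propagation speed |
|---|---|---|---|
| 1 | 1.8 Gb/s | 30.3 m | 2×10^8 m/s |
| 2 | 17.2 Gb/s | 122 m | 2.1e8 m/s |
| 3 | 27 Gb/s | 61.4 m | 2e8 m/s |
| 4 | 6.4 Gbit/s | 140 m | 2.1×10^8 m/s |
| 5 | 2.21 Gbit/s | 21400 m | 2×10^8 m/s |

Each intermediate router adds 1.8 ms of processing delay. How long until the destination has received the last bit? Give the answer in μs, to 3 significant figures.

Transmission delays (L/R per hop): 0.444444, 0.0465116, 0.0296296, 0.125, 0.361991 μs; sum = 1.00758 μs.
Propagation delays (d/s per hop): 0.1515, 0.580952, 0.307, 0.666667, 107 μs; sum = 108.706 μs.
Processing at 4 router(s): 4 × 1.8 ms = 7200 μs.
End-to-end = 7310 μs.

7310 μs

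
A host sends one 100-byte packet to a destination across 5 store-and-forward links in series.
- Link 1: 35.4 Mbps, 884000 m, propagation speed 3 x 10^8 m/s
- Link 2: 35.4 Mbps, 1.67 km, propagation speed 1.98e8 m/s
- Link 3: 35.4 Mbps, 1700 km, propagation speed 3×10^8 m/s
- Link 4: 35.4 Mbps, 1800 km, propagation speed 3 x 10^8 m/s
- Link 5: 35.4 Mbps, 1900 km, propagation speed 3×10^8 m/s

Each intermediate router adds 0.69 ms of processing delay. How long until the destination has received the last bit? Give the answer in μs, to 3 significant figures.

L = 100 × 8 = 800 bits.
Transmission delay per hop = L/R = 800/35400000 = 22.5989 μs; 5 hops → 112.994 μs.
Propagation delays (d/s per hop): 2946.67, 8.43434, 5666.67, 6000, 6333.33 μs; sum = 20955.1 μs.
Processing at 4 router(s): 4 × 0.69 ms = 2760 μs.
End-to-end = 23800 μs.

23800 μs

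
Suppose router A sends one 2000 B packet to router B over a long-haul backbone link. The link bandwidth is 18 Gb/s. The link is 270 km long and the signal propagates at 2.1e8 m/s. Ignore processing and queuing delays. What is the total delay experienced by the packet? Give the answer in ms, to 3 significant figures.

L = 2000 × 8 = 16000 bits.
Transmission delay = L/R = 16000 / 18000000000 = 0.000888889 ms.
Propagation delay = d/s = 270000 m / 210000000 m/s = 1.28571 ms.
Total = 1.29 ms.

1.29 ms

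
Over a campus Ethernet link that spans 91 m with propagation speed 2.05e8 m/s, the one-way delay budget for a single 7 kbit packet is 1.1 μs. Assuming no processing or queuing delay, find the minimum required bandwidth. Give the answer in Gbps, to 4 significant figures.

Propagation delay = 91 / 2.05e+08 = 0.443902 μs.
Transmission budget = 1.1 − 0.443902 = 0.656098 μs.
R ≥ L / t_tx = 7000 bits / 6.56098e-07 s = 10.67 Gbps.

10.67 Gbps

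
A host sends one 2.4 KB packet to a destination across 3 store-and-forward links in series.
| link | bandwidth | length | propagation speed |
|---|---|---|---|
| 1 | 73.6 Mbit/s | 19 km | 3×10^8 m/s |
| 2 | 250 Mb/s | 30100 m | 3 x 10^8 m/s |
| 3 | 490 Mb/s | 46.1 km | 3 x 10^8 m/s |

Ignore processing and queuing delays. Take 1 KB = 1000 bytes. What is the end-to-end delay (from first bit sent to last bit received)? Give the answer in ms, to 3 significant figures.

0.694 ms

L = 19200 bits.
Transmission delays (L/R per hop): 0.26087, 0.0768, 0.0391837 ms; sum = 0.376853 ms.
Propagation delays (d/s per hop): 0.0633333, 0.100333, 0.153667 ms; sum = 0.317333 ms.
End-to-end = 0.694 ms.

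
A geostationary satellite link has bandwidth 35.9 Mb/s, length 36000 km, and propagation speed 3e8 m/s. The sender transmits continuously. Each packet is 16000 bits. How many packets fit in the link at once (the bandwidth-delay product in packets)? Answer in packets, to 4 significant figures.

Propagation delay = 36000000 / 300000000 = 0.12 s.
BDP = R × t_prop = 35900000 × 0.12 = 4308000 bits.
In packets of 16000 bits: 269.3 packets.

269.3 packets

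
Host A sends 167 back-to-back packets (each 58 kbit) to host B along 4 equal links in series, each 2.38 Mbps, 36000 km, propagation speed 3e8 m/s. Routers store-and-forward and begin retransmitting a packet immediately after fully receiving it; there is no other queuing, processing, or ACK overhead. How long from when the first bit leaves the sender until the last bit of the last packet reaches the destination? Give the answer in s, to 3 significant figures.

4.62 s

Per-hop transmission t_tx = L/R = 58000/2380000 = 0.0243697 s.
Per-hop propagation t_prop = 36000000/300000000 = 0.12 s.
Pipeline fill: first packet needs 4·t_tx to clear all hops; remaining 166 packets each add one t_tx.
Total = (4+167-1)·t_tx + 4·t_prop = 170·0.0243697 + 4·0.12 = 4.62 s.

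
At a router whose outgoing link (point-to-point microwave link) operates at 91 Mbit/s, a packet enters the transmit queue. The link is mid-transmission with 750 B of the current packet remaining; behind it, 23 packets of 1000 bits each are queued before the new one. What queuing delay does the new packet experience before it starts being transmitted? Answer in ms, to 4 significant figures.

0.3187 ms

Each queued packet: L/R = 1000/91000000 = 0.010989 ms.
23 queued → 0.252747 ms.
Plus remaining 6000 bits of current packet: 0.0659341 ms.
Queuing delay = 0.3187 ms.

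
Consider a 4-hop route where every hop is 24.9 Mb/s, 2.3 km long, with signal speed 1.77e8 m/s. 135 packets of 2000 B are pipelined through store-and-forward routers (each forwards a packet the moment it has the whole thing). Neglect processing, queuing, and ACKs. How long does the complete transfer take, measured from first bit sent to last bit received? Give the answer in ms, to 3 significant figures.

88.7 ms

Per-hop transmission t_tx = L/R = 16000/24900000 = 0.64257 ms.
Per-hop propagation t_prop = 2300/177000000 = 0.0129944 ms.
Pipeline fill: first packet needs 4·t_tx to clear all hops; remaining 134 packets each add one t_tx.
Total = (4+135-1)·t_tx + 4·t_prop = 138·0.64257 + 4·0.0129944 = 88.7 ms.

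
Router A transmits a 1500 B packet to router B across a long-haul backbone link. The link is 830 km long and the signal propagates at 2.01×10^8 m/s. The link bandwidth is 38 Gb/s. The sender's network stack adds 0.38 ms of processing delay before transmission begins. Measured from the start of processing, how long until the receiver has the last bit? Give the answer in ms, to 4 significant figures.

4.510 ms

L = 1500 × 8 = 12000 bits.
Transmission delay = L/R = 12000 / 38000000000 = 0.000315789 ms.
Propagation delay = d/s = 830000 m / 2.01e+08 m/s = 4.12935 ms.
Plus processing delay 0.38 ms = 0.38 ms.
Total = 4.510 ms.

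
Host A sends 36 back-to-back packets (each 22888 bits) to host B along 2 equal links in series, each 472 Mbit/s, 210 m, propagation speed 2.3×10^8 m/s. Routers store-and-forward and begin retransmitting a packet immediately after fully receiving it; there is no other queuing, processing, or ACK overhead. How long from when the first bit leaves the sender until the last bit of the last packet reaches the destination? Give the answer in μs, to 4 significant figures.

Per-hop transmission t_tx = L/R = 22888/472000000 = 48.4915 μs.
Per-hop propagation t_prop = 210/2.3e+08 = 0.913043 μs.
Pipeline fill: first packet needs 2·t_tx to clear all hops; remaining 35 packets each add one t_tx.
Total = (2+36-1)·t_tx + 2·t_prop = 37·48.4915 + 2·0.913043 = 1796 μs.

1796 μs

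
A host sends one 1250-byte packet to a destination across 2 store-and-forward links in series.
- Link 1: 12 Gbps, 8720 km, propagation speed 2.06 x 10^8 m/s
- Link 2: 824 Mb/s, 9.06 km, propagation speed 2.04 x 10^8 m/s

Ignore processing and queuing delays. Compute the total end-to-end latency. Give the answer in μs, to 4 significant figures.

L = 1250 × 8 = 10000 bits.
Transmission delays (L/R per hop): 0.833333, 12.1359 μs; sum = 12.9693 μs.
Propagation delays (d/s per hop): 42330.1, 44.4118 μs; sum = 42374.5 μs.
End-to-end = 42390 μs.

42390 μs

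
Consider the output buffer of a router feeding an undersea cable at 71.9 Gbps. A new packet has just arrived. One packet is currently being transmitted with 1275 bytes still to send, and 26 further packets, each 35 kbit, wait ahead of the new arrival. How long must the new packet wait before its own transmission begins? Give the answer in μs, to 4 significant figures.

12.80 μs

Each queued packet: L/R = 35000/71900000000 = 0.486787 μs.
26 queued → 12.6565 μs.
Plus remaining 10200 bits of current packet: 0.141864 μs.
Queuing delay = 12.80 μs.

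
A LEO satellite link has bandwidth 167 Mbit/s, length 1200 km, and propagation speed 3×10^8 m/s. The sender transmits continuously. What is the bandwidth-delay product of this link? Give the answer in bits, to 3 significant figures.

668000 bits

Propagation delay = 1200000 / 300000000 = 0.004 s.
BDP = R × t_prop = 167000000 × 0.004 = 668000 bits.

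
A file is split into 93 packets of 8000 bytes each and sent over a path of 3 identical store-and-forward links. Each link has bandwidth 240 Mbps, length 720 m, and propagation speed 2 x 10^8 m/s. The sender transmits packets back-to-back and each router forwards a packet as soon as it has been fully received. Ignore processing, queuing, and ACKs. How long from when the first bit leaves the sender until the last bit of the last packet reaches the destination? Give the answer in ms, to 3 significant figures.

Per-hop transmission t_tx = L/R = 64000/240000000 = 0.266667 ms.
Per-hop propagation t_prop = 720/200000000 = 0.0036 ms.
Pipeline fill: first packet needs 3·t_tx to clear all hops; remaining 92 packets each add one t_tx.
Total = (3+93-1)·t_tx + 3·t_prop = 95·0.266667 + 3·0.0036 = 25.3 ms.

25.3 ms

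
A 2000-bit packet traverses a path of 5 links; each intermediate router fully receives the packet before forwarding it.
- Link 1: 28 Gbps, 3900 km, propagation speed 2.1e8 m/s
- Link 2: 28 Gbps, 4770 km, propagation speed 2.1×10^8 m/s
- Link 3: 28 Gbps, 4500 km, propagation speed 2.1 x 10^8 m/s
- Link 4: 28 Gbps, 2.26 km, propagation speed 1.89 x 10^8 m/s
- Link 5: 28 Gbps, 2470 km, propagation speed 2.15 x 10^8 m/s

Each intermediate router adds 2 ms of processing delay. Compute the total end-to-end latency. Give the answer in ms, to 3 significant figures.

82.2 ms

Transmission delay per hop = L/R = 2000/28000000000 = 7.14286e-05 ms; 5 hops → 0.000357143 ms.
Propagation delays (d/s per hop): 18.5714, 22.7143, 21.4286, 0.0119577, 11.4884 ms; sum = 74.2146 ms.
Processing at 4 router(s): 4 × 2 ms = 8 ms.
End-to-end = 82.2 ms.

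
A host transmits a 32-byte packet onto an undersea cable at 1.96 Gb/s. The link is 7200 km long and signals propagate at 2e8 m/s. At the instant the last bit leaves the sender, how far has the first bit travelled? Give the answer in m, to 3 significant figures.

t_tx = L/R = 256/1960000000 = 1.30612e-07 s.
Distance = s × t_tx = 200000000 × 1.30612e-07 = 26.1 m.

26.1 m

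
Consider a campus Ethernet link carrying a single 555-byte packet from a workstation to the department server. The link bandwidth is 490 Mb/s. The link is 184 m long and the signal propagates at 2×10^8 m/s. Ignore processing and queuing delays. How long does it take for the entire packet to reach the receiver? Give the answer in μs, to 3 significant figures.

9.98 μs

L = 555 × 8 = 4440 bits.
Transmission delay = L/R = 4440 / 490000000 = 9.06122 μs.
Propagation delay = d/s = 184 m / 200000000 m/s = 0.92 μs.
Total = 9.98 μs.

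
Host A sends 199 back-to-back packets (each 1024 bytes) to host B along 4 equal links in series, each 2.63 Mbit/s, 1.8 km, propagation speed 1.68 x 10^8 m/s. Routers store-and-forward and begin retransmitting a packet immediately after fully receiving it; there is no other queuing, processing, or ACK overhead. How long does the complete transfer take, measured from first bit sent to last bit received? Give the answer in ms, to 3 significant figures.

Per-hop transmission t_tx = L/R = 8192/2630000 = 3.11483 ms.
Per-hop propagation t_prop = 1800/168000000 = 0.0107143 ms.
Pipeline fill: first packet needs 4·t_tx to clear all hops; remaining 198 packets each add one t_tx.
Total = (4+199-1)·t_tx + 4·t_prop = 202·3.11483 + 4·0.0107143 = 629 ms.

629 ms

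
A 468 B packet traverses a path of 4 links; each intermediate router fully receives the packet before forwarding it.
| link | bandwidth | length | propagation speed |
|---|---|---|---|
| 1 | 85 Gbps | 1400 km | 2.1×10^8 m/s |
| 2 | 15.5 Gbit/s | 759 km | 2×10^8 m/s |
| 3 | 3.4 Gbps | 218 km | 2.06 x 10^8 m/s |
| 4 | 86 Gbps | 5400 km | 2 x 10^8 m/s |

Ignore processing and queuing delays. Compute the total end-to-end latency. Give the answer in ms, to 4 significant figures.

L = 468 × 8 = 3744 bits.
Transmission delays (L/R per hop): 4.40471e-05, 0.000241548, 0.00110118, 4.35349e-05 ms; sum = 0.00143031 ms.
Propagation delays (d/s per hop): 6.66667, 3.795, 1.05825, 27 ms; sum = 38.5199 ms.
End-to-end = 38.52 ms.

38.52 ms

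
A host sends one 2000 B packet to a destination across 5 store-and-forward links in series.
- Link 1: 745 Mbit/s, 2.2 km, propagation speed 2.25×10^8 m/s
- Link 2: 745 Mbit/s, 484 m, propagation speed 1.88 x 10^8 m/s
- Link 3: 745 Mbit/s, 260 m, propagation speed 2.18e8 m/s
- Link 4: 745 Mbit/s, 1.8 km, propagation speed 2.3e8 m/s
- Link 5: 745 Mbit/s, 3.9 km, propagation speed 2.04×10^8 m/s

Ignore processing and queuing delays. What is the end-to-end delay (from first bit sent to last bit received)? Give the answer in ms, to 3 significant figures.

0.148 ms

L = 2000 × 8 = 16000 bits.
Transmission delay per hop = L/R = 16000/745000000 = 0.0214765 ms; 5 hops → 0.107383 ms.
Propagation delays (d/s per hop): 0.00977778, 0.00257447, 0.00119266, 0.00782609, 0.0191176 ms; sum = 0.0404886 ms.
End-to-end = 0.148 ms.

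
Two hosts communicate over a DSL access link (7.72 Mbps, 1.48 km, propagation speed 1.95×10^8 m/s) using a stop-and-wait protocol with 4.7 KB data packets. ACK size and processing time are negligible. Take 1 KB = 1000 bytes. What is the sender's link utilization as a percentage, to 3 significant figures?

99.7 %

t_tx = L/R = 37600/7720000 = 0.00487047 s.
t_prop = 1480/195000000 = 7.58974e-06 s; RTT = 1.51795e-05 s.
Cycle = t_tx + RTT = 0.00488565 s.
Utilization = t_tx / cycle = 0.00487047/0.00488565 = 99.7 %.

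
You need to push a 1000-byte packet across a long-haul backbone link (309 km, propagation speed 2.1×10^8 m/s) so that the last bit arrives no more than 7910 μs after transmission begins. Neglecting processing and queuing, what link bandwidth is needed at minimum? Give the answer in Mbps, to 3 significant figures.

1.24 Mbps

L = 8000 bits.
Propagation delay = 309000 / 210000000 = 1471.43 μs.
Transmission budget = 7910 − 1471.43 = 6438.57 μs.
R ≥ L / t_tx = 8000 bits / 0.00643857 s = 1.24 Mbps.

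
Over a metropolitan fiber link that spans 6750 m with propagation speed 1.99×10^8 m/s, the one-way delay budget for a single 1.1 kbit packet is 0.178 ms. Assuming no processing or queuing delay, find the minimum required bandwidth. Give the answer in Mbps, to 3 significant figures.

Propagation delay = 6750 / 199000000 = 0.0339196 ms.
Transmission budget = 0.178 − 0.0339196 = 0.14408 ms.
R ≥ L / t_tx = 1100 bits / 0.00014408 s = 7.63 Mbps.

7.63 Mbps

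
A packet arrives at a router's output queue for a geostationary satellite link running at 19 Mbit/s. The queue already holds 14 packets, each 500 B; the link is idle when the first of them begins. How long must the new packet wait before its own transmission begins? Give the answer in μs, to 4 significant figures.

2947 μs

Each queued packet: L/R = 4000/19000000 = 210.526 μs.
14 queued → 2947.37 μs.
Queuing delay = 2947 μs.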